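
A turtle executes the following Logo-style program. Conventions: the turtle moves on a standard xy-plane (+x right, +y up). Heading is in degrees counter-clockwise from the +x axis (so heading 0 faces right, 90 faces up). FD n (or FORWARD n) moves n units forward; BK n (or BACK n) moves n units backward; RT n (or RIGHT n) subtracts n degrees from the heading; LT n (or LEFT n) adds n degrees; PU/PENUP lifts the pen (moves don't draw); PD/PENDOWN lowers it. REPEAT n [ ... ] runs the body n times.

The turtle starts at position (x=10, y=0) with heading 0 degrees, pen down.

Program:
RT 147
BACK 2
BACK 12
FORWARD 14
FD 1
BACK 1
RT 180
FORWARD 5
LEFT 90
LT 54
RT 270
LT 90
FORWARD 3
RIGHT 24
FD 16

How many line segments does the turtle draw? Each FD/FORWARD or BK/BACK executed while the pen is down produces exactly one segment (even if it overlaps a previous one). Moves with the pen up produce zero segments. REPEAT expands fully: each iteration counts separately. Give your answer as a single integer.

Answer: 8

Derivation:
Executing turtle program step by step:
Start: pos=(10,0), heading=0, pen down
RT 147: heading 0 -> 213
BK 2: (10,0) -> (11.677,1.089) [heading=213, draw]
BK 12: (11.677,1.089) -> (21.741,7.625) [heading=213, draw]
FD 14: (21.741,7.625) -> (10,0) [heading=213, draw]
FD 1: (10,0) -> (9.161,-0.545) [heading=213, draw]
BK 1: (9.161,-0.545) -> (10,0) [heading=213, draw]
RT 180: heading 213 -> 33
FD 5: (10,0) -> (14.193,2.723) [heading=33, draw]
LT 90: heading 33 -> 123
LT 54: heading 123 -> 177
RT 270: heading 177 -> 267
LT 90: heading 267 -> 357
FD 3: (14.193,2.723) -> (17.189,2.566) [heading=357, draw]
RT 24: heading 357 -> 333
FD 16: (17.189,2.566) -> (31.445,-4.698) [heading=333, draw]
Final: pos=(31.445,-4.698), heading=333, 8 segment(s) drawn
Segments drawn: 8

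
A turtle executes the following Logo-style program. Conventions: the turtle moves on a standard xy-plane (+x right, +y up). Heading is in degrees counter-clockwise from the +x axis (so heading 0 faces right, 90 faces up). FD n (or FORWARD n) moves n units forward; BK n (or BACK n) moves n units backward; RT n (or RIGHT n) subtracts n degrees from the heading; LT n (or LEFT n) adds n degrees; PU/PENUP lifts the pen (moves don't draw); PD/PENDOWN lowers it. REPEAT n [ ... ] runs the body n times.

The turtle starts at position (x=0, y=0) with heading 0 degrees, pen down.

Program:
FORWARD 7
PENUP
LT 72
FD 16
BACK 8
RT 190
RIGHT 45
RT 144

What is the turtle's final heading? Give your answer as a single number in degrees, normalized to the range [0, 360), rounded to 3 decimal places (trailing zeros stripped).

Executing turtle program step by step:
Start: pos=(0,0), heading=0, pen down
FD 7: (0,0) -> (7,0) [heading=0, draw]
PU: pen up
LT 72: heading 0 -> 72
FD 16: (7,0) -> (11.944,15.217) [heading=72, move]
BK 8: (11.944,15.217) -> (9.472,7.608) [heading=72, move]
RT 190: heading 72 -> 242
RT 45: heading 242 -> 197
RT 144: heading 197 -> 53
Final: pos=(9.472,7.608), heading=53, 1 segment(s) drawn

Answer: 53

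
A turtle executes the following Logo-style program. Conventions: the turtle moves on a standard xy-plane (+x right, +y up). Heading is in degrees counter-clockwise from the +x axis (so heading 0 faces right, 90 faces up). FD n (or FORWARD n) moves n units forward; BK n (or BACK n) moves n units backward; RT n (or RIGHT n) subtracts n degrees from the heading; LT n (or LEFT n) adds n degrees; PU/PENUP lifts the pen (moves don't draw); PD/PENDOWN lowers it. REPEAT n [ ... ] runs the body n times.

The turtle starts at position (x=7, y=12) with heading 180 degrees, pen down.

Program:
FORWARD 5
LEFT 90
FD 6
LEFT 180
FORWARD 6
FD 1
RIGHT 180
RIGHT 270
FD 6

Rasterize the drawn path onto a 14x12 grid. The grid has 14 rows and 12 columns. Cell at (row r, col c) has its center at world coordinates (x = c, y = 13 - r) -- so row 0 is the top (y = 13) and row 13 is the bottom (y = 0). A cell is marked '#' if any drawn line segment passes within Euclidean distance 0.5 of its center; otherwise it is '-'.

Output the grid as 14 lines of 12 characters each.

Answer: --#######---
--######----
--#---------
--#---------
--#---------
--#---------
--#---------
--#---------
------------
------------
------------
------------
------------
------------

Derivation:
Segment 0: (7,12) -> (2,12)
Segment 1: (2,12) -> (2,6)
Segment 2: (2,6) -> (2,12)
Segment 3: (2,12) -> (2,13)
Segment 4: (2,13) -> (8,13)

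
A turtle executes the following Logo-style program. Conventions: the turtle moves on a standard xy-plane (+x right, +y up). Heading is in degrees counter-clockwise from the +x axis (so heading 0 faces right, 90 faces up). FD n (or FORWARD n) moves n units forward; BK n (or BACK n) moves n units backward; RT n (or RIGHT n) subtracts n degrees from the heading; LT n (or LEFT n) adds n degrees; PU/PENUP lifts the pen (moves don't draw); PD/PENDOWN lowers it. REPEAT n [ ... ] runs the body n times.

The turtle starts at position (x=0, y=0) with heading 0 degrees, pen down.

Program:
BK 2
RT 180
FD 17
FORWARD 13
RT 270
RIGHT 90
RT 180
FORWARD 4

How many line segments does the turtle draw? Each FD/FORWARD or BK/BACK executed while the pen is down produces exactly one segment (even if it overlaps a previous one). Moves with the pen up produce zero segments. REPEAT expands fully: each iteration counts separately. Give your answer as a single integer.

Answer: 4

Derivation:
Executing turtle program step by step:
Start: pos=(0,0), heading=0, pen down
BK 2: (0,0) -> (-2,0) [heading=0, draw]
RT 180: heading 0 -> 180
FD 17: (-2,0) -> (-19,0) [heading=180, draw]
FD 13: (-19,0) -> (-32,0) [heading=180, draw]
RT 270: heading 180 -> 270
RT 90: heading 270 -> 180
RT 180: heading 180 -> 0
FD 4: (-32,0) -> (-28,0) [heading=0, draw]
Final: pos=(-28,0), heading=0, 4 segment(s) drawn
Segments drawn: 4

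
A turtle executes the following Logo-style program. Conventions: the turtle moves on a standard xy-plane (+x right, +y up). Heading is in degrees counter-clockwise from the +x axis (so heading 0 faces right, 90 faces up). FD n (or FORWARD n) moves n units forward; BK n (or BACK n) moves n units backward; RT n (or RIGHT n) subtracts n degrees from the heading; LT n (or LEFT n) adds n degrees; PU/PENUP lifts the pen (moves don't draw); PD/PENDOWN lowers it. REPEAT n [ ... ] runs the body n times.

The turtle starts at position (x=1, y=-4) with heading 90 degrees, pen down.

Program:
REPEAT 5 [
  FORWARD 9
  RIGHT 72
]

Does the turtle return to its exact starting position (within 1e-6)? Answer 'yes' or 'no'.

Answer: yes

Derivation:
Executing turtle program step by step:
Start: pos=(1,-4), heading=90, pen down
REPEAT 5 [
  -- iteration 1/5 --
  FD 9: (1,-4) -> (1,5) [heading=90, draw]
  RT 72: heading 90 -> 18
  -- iteration 2/5 --
  FD 9: (1,5) -> (9.56,7.781) [heading=18, draw]
  RT 72: heading 18 -> 306
  -- iteration 3/5 --
  FD 9: (9.56,7.781) -> (14.85,0.5) [heading=306, draw]
  RT 72: heading 306 -> 234
  -- iteration 4/5 --
  FD 9: (14.85,0.5) -> (9.56,-6.781) [heading=234, draw]
  RT 72: heading 234 -> 162
  -- iteration 5/5 --
  FD 9: (9.56,-6.781) -> (1,-4) [heading=162, draw]
  RT 72: heading 162 -> 90
]
Final: pos=(1,-4), heading=90, 5 segment(s) drawn

Start position: (1, -4)
Final position: (1, -4)
Distance = 0; < 1e-6 -> CLOSED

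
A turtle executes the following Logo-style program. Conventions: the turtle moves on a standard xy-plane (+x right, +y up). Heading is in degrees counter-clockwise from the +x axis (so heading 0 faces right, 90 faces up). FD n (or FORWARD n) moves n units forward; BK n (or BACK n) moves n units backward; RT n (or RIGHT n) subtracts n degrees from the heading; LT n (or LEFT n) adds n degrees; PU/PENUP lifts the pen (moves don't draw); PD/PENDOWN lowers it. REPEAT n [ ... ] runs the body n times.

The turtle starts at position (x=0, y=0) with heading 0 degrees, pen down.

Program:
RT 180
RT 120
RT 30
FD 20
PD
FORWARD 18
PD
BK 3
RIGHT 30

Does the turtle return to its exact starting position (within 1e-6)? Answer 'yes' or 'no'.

Executing turtle program step by step:
Start: pos=(0,0), heading=0, pen down
RT 180: heading 0 -> 180
RT 120: heading 180 -> 60
RT 30: heading 60 -> 30
FD 20: (0,0) -> (17.321,10) [heading=30, draw]
PD: pen down
FD 18: (17.321,10) -> (32.909,19) [heading=30, draw]
PD: pen down
BK 3: (32.909,19) -> (30.311,17.5) [heading=30, draw]
RT 30: heading 30 -> 0
Final: pos=(30.311,17.5), heading=0, 3 segment(s) drawn

Start position: (0, 0)
Final position: (30.311, 17.5)
Distance = 35; >= 1e-6 -> NOT closed

Answer: no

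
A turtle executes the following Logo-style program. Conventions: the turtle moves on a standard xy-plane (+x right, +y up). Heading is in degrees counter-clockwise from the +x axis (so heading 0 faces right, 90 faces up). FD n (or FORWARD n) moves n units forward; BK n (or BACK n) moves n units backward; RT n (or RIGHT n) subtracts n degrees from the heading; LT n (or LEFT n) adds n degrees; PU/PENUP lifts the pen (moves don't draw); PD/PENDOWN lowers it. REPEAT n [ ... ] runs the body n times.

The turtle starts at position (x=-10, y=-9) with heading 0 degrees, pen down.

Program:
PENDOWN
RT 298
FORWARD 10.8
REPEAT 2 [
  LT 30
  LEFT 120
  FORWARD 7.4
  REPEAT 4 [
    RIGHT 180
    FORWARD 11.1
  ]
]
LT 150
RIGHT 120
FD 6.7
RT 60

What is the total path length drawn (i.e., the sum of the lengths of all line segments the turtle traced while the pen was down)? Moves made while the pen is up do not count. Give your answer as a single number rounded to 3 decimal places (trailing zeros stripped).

Answer: 121.1

Derivation:
Executing turtle program step by step:
Start: pos=(-10,-9), heading=0, pen down
PD: pen down
RT 298: heading 0 -> 62
FD 10.8: (-10,-9) -> (-4.93,0.536) [heading=62, draw]
REPEAT 2 [
  -- iteration 1/2 --
  LT 30: heading 62 -> 92
  LT 120: heading 92 -> 212
  FD 7.4: (-4.93,0.536) -> (-11.205,-3.386) [heading=212, draw]
  REPEAT 4 [
    -- iteration 1/4 --
    RT 180: heading 212 -> 32
    FD 11.1: (-11.205,-3.386) -> (-1.792,2.497) [heading=32, draw]
    -- iteration 2/4 --
    RT 180: heading 32 -> 212
    FD 11.1: (-1.792,2.497) -> (-11.205,-3.386) [heading=212, draw]
    -- iteration 3/4 --
    RT 180: heading 212 -> 32
    FD 11.1: (-11.205,-3.386) -> (-1.792,2.497) [heading=32, draw]
    -- iteration 4/4 --
    RT 180: heading 32 -> 212
    FD 11.1: (-1.792,2.497) -> (-11.205,-3.386) [heading=212, draw]
  ]
  -- iteration 2/2 --
  LT 30: heading 212 -> 242
  LT 120: heading 242 -> 2
  FD 7.4: (-11.205,-3.386) -> (-3.81,-3.127) [heading=2, draw]
  REPEAT 4 [
    -- iteration 1/4 --
    RT 180: heading 2 -> 182
    FD 11.1: (-3.81,-3.127) -> (-14.903,-3.515) [heading=182, draw]
    -- iteration 2/4 --
    RT 180: heading 182 -> 2
    FD 11.1: (-14.903,-3.515) -> (-3.81,-3.127) [heading=2, draw]
    -- iteration 3/4 --
    RT 180: heading 2 -> 182
    FD 11.1: (-3.81,-3.127) -> (-14.903,-3.515) [heading=182, draw]
    -- iteration 4/4 --
    RT 180: heading 182 -> 2
    FD 11.1: (-14.903,-3.515) -> (-3.81,-3.127) [heading=2, draw]
  ]
]
LT 150: heading 2 -> 152
RT 120: heading 152 -> 32
FD 6.7: (-3.81,-3.127) -> (1.872,0.423) [heading=32, draw]
RT 60: heading 32 -> 332
Final: pos=(1.872,0.423), heading=332, 12 segment(s) drawn

Segment lengths:
  seg 1: (-10,-9) -> (-4.93,0.536), length = 10.8
  seg 2: (-4.93,0.536) -> (-11.205,-3.386), length = 7.4
  seg 3: (-11.205,-3.386) -> (-1.792,2.497), length = 11.1
  seg 4: (-1.792,2.497) -> (-11.205,-3.386), length = 11.1
  seg 5: (-11.205,-3.386) -> (-1.792,2.497), length = 11.1
  seg 6: (-1.792,2.497) -> (-11.205,-3.386), length = 11.1
  seg 7: (-11.205,-3.386) -> (-3.81,-3.127), length = 7.4
  seg 8: (-3.81,-3.127) -> (-14.903,-3.515), length = 11.1
  seg 9: (-14.903,-3.515) -> (-3.81,-3.127), length = 11.1
  seg 10: (-3.81,-3.127) -> (-14.903,-3.515), length = 11.1
  seg 11: (-14.903,-3.515) -> (-3.81,-3.127), length = 11.1
  seg 12: (-3.81,-3.127) -> (1.872,0.423), length = 6.7
Total = 121.1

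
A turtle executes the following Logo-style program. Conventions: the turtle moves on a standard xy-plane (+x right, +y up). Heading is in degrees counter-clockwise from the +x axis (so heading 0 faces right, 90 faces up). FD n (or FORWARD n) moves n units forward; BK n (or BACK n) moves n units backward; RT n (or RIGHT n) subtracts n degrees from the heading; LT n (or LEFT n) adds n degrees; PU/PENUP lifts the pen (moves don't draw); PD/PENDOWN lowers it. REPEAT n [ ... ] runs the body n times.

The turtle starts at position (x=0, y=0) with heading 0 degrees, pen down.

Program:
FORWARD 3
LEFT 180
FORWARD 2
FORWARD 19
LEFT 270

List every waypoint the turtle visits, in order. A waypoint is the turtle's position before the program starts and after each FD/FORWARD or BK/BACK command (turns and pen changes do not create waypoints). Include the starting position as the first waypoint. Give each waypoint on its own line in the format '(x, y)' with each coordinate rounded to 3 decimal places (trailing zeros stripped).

Executing turtle program step by step:
Start: pos=(0,0), heading=0, pen down
FD 3: (0,0) -> (3,0) [heading=0, draw]
LT 180: heading 0 -> 180
FD 2: (3,0) -> (1,0) [heading=180, draw]
FD 19: (1,0) -> (-18,0) [heading=180, draw]
LT 270: heading 180 -> 90
Final: pos=(-18,0), heading=90, 3 segment(s) drawn
Waypoints (4 total):
(0, 0)
(3, 0)
(1, 0)
(-18, 0)

Answer: (0, 0)
(3, 0)
(1, 0)
(-18, 0)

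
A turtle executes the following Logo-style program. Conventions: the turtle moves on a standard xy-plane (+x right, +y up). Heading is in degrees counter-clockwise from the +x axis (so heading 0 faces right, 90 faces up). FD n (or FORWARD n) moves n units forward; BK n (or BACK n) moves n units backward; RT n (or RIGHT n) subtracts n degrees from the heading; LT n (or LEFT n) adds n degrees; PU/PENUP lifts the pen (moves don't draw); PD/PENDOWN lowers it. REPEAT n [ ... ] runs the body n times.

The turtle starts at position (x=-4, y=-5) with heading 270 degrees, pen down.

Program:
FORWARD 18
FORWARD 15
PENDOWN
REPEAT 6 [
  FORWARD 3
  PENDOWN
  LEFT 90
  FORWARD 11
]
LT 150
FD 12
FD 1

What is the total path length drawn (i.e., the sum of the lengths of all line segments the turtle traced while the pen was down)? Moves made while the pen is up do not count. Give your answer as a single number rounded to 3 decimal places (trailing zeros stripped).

Answer: 130

Derivation:
Executing turtle program step by step:
Start: pos=(-4,-5), heading=270, pen down
FD 18: (-4,-5) -> (-4,-23) [heading=270, draw]
FD 15: (-4,-23) -> (-4,-38) [heading=270, draw]
PD: pen down
REPEAT 6 [
  -- iteration 1/6 --
  FD 3: (-4,-38) -> (-4,-41) [heading=270, draw]
  PD: pen down
  LT 90: heading 270 -> 0
  FD 11: (-4,-41) -> (7,-41) [heading=0, draw]
  -- iteration 2/6 --
  FD 3: (7,-41) -> (10,-41) [heading=0, draw]
  PD: pen down
  LT 90: heading 0 -> 90
  FD 11: (10,-41) -> (10,-30) [heading=90, draw]
  -- iteration 3/6 --
  FD 3: (10,-30) -> (10,-27) [heading=90, draw]
  PD: pen down
  LT 90: heading 90 -> 180
  FD 11: (10,-27) -> (-1,-27) [heading=180, draw]
  -- iteration 4/6 --
  FD 3: (-1,-27) -> (-4,-27) [heading=180, draw]
  PD: pen down
  LT 90: heading 180 -> 270
  FD 11: (-4,-27) -> (-4,-38) [heading=270, draw]
  -- iteration 5/6 --
  FD 3: (-4,-38) -> (-4,-41) [heading=270, draw]
  PD: pen down
  LT 90: heading 270 -> 0
  FD 11: (-4,-41) -> (7,-41) [heading=0, draw]
  -- iteration 6/6 --
  FD 3: (7,-41) -> (10,-41) [heading=0, draw]
  PD: pen down
  LT 90: heading 0 -> 90
  FD 11: (10,-41) -> (10,-30) [heading=90, draw]
]
LT 150: heading 90 -> 240
FD 12: (10,-30) -> (4,-40.392) [heading=240, draw]
FD 1: (4,-40.392) -> (3.5,-41.258) [heading=240, draw]
Final: pos=(3.5,-41.258), heading=240, 16 segment(s) drawn

Segment lengths:
  seg 1: (-4,-5) -> (-4,-23), length = 18
  seg 2: (-4,-23) -> (-4,-38), length = 15
  seg 3: (-4,-38) -> (-4,-41), length = 3
  seg 4: (-4,-41) -> (7,-41), length = 11
  seg 5: (7,-41) -> (10,-41), length = 3
  seg 6: (10,-41) -> (10,-30), length = 11
  seg 7: (10,-30) -> (10,-27), length = 3
  seg 8: (10,-27) -> (-1,-27), length = 11
  seg 9: (-1,-27) -> (-4,-27), length = 3
  seg 10: (-4,-27) -> (-4,-38), length = 11
  seg 11: (-4,-38) -> (-4,-41), length = 3
  seg 12: (-4,-41) -> (7,-41), length = 11
  seg 13: (7,-41) -> (10,-41), length = 3
  seg 14: (10,-41) -> (10,-30), length = 11
  seg 15: (10,-30) -> (4,-40.392), length = 12
  seg 16: (4,-40.392) -> (3.5,-41.258), length = 1
Total = 130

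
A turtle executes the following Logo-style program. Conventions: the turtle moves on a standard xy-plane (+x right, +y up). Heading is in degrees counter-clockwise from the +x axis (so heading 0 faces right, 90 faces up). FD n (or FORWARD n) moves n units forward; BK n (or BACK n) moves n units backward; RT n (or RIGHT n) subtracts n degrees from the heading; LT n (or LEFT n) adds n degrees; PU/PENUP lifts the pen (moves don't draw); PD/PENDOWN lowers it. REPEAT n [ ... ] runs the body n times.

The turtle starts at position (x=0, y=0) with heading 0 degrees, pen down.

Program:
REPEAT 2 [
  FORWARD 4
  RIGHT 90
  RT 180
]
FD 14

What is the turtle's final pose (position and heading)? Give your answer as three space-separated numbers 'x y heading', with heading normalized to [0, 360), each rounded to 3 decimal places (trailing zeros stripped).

Executing turtle program step by step:
Start: pos=(0,0), heading=0, pen down
REPEAT 2 [
  -- iteration 1/2 --
  FD 4: (0,0) -> (4,0) [heading=0, draw]
  RT 90: heading 0 -> 270
  RT 180: heading 270 -> 90
  -- iteration 2/2 --
  FD 4: (4,0) -> (4,4) [heading=90, draw]
  RT 90: heading 90 -> 0
  RT 180: heading 0 -> 180
]
FD 14: (4,4) -> (-10,4) [heading=180, draw]
Final: pos=(-10,4), heading=180, 3 segment(s) drawn

Answer: -10 4 180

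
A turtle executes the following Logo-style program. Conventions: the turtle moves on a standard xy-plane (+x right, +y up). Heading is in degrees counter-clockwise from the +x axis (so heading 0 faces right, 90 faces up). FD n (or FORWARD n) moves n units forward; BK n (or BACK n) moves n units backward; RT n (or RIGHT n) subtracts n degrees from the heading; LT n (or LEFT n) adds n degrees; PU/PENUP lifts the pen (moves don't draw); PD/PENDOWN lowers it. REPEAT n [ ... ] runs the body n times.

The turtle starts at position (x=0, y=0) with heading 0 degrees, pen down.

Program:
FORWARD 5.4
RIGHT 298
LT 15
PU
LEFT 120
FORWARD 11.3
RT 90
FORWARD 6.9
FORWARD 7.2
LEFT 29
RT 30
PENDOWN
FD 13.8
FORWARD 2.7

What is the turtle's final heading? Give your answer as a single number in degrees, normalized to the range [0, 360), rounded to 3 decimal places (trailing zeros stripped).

Executing turtle program step by step:
Start: pos=(0,0), heading=0, pen down
FD 5.4: (0,0) -> (5.4,0) [heading=0, draw]
RT 298: heading 0 -> 62
LT 15: heading 62 -> 77
PU: pen up
LT 120: heading 77 -> 197
FD 11.3: (5.4,0) -> (-5.406,-3.304) [heading=197, move]
RT 90: heading 197 -> 107
FD 6.9: (-5.406,-3.304) -> (-7.424,3.295) [heading=107, move]
FD 7.2: (-7.424,3.295) -> (-9.529,10.18) [heading=107, move]
LT 29: heading 107 -> 136
RT 30: heading 136 -> 106
PD: pen down
FD 13.8: (-9.529,10.18) -> (-13.332,23.446) [heading=106, draw]
FD 2.7: (-13.332,23.446) -> (-14.077,26.041) [heading=106, draw]
Final: pos=(-14.077,26.041), heading=106, 3 segment(s) drawn

Answer: 106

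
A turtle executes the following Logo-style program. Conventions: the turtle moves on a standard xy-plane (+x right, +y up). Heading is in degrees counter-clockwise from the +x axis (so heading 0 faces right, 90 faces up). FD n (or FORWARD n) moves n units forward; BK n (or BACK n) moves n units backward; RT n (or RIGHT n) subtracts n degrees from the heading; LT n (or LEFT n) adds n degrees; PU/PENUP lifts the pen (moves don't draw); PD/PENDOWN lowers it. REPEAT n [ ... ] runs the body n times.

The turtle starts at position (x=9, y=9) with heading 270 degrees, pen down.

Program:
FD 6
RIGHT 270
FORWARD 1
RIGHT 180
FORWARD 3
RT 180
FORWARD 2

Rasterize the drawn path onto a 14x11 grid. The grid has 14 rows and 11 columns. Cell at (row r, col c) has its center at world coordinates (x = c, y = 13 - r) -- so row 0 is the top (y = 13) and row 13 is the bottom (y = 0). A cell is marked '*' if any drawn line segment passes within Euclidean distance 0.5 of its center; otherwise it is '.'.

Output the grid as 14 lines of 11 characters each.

Segment 0: (9,9) -> (9,3)
Segment 1: (9,3) -> (10,3)
Segment 2: (10,3) -> (7,3)
Segment 3: (7,3) -> (9,3)

Answer: ...........
...........
...........
...........
.........*.
.........*.
.........*.
.........*.
.........*.
.........*.
.......****
...........
...........
...........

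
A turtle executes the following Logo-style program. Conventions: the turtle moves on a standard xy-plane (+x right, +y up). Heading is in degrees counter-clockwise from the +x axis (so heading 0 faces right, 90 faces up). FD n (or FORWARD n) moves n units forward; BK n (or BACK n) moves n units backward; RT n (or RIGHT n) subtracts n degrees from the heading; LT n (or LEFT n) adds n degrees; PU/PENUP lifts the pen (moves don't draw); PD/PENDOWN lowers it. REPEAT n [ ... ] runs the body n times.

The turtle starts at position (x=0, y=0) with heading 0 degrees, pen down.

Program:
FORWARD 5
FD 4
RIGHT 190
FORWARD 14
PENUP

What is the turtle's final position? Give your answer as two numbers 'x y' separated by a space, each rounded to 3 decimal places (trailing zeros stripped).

Executing turtle program step by step:
Start: pos=(0,0), heading=0, pen down
FD 5: (0,0) -> (5,0) [heading=0, draw]
FD 4: (5,0) -> (9,0) [heading=0, draw]
RT 190: heading 0 -> 170
FD 14: (9,0) -> (-4.787,2.431) [heading=170, draw]
PU: pen up
Final: pos=(-4.787,2.431), heading=170, 3 segment(s) drawn

Answer: -4.787 2.431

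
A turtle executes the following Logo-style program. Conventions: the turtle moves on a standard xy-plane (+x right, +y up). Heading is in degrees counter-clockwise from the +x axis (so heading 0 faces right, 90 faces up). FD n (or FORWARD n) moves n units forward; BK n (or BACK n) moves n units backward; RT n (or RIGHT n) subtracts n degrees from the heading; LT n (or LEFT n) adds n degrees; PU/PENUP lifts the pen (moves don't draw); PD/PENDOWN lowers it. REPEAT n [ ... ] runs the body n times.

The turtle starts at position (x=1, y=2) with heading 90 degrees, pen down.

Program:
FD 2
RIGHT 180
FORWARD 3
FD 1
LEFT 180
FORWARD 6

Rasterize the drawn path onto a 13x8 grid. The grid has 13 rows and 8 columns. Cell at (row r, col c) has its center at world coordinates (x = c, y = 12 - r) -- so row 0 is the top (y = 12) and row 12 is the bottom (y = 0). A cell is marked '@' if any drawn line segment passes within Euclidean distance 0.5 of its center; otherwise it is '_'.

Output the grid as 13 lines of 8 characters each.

Segment 0: (1,2) -> (1,4)
Segment 1: (1,4) -> (1,1)
Segment 2: (1,1) -> (1,0)
Segment 3: (1,0) -> (1,6)

Answer: ________
________
________
________
________
________
_@______
_@______
_@______
_@______
_@______
_@______
_@______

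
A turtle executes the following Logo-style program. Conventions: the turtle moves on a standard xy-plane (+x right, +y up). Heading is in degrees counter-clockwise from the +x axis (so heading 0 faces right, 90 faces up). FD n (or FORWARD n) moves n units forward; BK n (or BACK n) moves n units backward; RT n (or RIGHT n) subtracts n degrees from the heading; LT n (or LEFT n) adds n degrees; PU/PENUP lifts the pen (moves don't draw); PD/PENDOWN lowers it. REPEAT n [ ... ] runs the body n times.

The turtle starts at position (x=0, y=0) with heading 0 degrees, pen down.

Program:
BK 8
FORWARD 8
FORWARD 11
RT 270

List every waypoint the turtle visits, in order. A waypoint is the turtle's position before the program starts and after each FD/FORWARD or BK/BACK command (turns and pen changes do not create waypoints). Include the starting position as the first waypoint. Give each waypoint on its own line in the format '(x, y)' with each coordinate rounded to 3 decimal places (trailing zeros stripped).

Answer: (0, 0)
(-8, 0)
(0, 0)
(11, 0)

Derivation:
Executing turtle program step by step:
Start: pos=(0,0), heading=0, pen down
BK 8: (0,0) -> (-8,0) [heading=0, draw]
FD 8: (-8,0) -> (0,0) [heading=0, draw]
FD 11: (0,0) -> (11,0) [heading=0, draw]
RT 270: heading 0 -> 90
Final: pos=(11,0), heading=90, 3 segment(s) drawn
Waypoints (4 total):
(0, 0)
(-8, 0)
(0, 0)
(11, 0)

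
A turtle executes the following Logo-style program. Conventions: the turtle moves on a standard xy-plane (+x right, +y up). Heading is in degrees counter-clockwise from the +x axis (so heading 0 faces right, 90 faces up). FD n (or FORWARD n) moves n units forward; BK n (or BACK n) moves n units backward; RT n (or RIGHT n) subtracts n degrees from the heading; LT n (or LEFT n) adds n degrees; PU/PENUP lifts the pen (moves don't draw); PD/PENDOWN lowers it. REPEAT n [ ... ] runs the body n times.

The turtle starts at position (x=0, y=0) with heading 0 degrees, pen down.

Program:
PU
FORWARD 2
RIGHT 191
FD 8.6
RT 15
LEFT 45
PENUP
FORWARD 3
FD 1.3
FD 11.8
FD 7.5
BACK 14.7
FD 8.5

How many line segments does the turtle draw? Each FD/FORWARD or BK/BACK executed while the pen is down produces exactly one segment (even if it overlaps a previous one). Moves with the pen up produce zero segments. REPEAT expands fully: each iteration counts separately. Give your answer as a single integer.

Executing turtle program step by step:
Start: pos=(0,0), heading=0, pen down
PU: pen up
FD 2: (0,0) -> (2,0) [heading=0, move]
RT 191: heading 0 -> 169
FD 8.6: (2,0) -> (-6.442,1.641) [heading=169, move]
RT 15: heading 169 -> 154
LT 45: heading 154 -> 199
PU: pen up
FD 3: (-6.442,1.641) -> (-9.279,0.664) [heading=199, move]
FD 1.3: (-9.279,0.664) -> (-10.508,0.241) [heading=199, move]
FD 11.8: (-10.508,0.241) -> (-21.665,-3.601) [heading=199, move]
FD 7.5: (-21.665,-3.601) -> (-28.756,-6.042) [heading=199, move]
BK 14.7: (-28.756,-6.042) -> (-14.857,-1.257) [heading=199, move]
FD 8.5: (-14.857,-1.257) -> (-22.894,-4.024) [heading=199, move]
Final: pos=(-22.894,-4.024), heading=199, 0 segment(s) drawn
Segments drawn: 0

Answer: 0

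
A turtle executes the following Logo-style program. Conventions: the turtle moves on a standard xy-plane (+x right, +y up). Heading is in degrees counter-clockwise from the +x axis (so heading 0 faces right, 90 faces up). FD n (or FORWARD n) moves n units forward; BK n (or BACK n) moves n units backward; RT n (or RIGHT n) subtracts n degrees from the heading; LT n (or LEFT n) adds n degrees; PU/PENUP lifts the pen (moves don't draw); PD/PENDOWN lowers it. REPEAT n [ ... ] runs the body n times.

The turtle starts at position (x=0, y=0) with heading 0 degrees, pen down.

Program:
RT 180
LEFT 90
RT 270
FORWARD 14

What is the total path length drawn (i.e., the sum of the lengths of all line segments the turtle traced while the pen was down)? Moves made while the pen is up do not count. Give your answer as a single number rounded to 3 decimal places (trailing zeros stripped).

Executing turtle program step by step:
Start: pos=(0,0), heading=0, pen down
RT 180: heading 0 -> 180
LT 90: heading 180 -> 270
RT 270: heading 270 -> 0
FD 14: (0,0) -> (14,0) [heading=0, draw]
Final: pos=(14,0), heading=0, 1 segment(s) drawn

Segment lengths:
  seg 1: (0,0) -> (14,0), length = 14
Total = 14

Answer: 14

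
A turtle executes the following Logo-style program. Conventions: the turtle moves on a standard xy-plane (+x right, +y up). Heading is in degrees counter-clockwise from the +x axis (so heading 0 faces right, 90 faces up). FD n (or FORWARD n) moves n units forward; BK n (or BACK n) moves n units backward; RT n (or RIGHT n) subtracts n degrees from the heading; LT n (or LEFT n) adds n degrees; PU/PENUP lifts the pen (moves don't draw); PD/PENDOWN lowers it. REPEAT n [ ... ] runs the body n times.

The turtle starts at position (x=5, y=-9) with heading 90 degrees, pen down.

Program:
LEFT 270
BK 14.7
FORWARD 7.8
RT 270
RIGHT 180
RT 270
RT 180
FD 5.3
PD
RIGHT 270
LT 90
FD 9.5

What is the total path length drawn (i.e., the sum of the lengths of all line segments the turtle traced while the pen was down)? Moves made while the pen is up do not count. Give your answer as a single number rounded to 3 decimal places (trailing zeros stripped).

Answer: 37.3

Derivation:
Executing turtle program step by step:
Start: pos=(5,-9), heading=90, pen down
LT 270: heading 90 -> 0
BK 14.7: (5,-9) -> (-9.7,-9) [heading=0, draw]
FD 7.8: (-9.7,-9) -> (-1.9,-9) [heading=0, draw]
RT 270: heading 0 -> 90
RT 180: heading 90 -> 270
RT 270: heading 270 -> 0
RT 180: heading 0 -> 180
FD 5.3: (-1.9,-9) -> (-7.2,-9) [heading=180, draw]
PD: pen down
RT 270: heading 180 -> 270
LT 90: heading 270 -> 0
FD 9.5: (-7.2,-9) -> (2.3,-9) [heading=0, draw]
Final: pos=(2.3,-9), heading=0, 4 segment(s) drawn

Segment lengths:
  seg 1: (5,-9) -> (-9.7,-9), length = 14.7
  seg 2: (-9.7,-9) -> (-1.9,-9), length = 7.8
  seg 3: (-1.9,-9) -> (-7.2,-9), length = 5.3
  seg 4: (-7.2,-9) -> (2.3,-9), length = 9.5
Total = 37.3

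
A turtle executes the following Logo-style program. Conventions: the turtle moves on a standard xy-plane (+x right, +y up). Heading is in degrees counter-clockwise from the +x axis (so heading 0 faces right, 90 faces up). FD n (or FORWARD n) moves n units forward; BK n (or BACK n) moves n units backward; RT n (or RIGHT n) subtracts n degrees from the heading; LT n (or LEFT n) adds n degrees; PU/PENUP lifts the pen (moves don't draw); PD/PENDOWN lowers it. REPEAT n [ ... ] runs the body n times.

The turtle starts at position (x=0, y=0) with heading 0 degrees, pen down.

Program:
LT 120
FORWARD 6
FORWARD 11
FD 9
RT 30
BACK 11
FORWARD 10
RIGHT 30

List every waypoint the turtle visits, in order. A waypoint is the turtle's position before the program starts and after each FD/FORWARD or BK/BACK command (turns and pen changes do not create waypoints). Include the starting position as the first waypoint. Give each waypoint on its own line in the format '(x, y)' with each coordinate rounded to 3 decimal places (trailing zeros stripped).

Executing turtle program step by step:
Start: pos=(0,0), heading=0, pen down
LT 120: heading 0 -> 120
FD 6: (0,0) -> (-3,5.196) [heading=120, draw]
FD 11: (-3,5.196) -> (-8.5,14.722) [heading=120, draw]
FD 9: (-8.5,14.722) -> (-13,22.517) [heading=120, draw]
RT 30: heading 120 -> 90
BK 11: (-13,22.517) -> (-13,11.517) [heading=90, draw]
FD 10: (-13,11.517) -> (-13,21.517) [heading=90, draw]
RT 30: heading 90 -> 60
Final: pos=(-13,21.517), heading=60, 5 segment(s) drawn
Waypoints (6 total):
(0, 0)
(-3, 5.196)
(-8.5, 14.722)
(-13, 22.517)
(-13, 11.517)
(-13, 21.517)

Answer: (0, 0)
(-3, 5.196)
(-8.5, 14.722)
(-13, 22.517)
(-13, 11.517)
(-13, 21.517)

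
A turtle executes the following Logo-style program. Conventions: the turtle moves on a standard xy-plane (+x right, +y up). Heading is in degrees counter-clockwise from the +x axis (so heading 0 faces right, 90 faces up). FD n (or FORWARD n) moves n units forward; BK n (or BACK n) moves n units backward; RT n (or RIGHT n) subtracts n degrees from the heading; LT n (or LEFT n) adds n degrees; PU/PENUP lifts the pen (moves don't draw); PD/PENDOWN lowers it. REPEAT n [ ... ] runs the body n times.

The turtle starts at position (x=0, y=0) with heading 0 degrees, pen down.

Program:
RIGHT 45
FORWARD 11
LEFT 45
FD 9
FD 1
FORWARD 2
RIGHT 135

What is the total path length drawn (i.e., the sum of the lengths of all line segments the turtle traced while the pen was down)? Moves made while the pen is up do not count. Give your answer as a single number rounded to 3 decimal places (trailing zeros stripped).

Answer: 23

Derivation:
Executing turtle program step by step:
Start: pos=(0,0), heading=0, pen down
RT 45: heading 0 -> 315
FD 11: (0,0) -> (7.778,-7.778) [heading=315, draw]
LT 45: heading 315 -> 0
FD 9: (7.778,-7.778) -> (16.778,-7.778) [heading=0, draw]
FD 1: (16.778,-7.778) -> (17.778,-7.778) [heading=0, draw]
FD 2: (17.778,-7.778) -> (19.778,-7.778) [heading=0, draw]
RT 135: heading 0 -> 225
Final: pos=(19.778,-7.778), heading=225, 4 segment(s) drawn

Segment lengths:
  seg 1: (0,0) -> (7.778,-7.778), length = 11
  seg 2: (7.778,-7.778) -> (16.778,-7.778), length = 9
  seg 3: (16.778,-7.778) -> (17.778,-7.778), length = 1
  seg 4: (17.778,-7.778) -> (19.778,-7.778), length = 2
Total = 23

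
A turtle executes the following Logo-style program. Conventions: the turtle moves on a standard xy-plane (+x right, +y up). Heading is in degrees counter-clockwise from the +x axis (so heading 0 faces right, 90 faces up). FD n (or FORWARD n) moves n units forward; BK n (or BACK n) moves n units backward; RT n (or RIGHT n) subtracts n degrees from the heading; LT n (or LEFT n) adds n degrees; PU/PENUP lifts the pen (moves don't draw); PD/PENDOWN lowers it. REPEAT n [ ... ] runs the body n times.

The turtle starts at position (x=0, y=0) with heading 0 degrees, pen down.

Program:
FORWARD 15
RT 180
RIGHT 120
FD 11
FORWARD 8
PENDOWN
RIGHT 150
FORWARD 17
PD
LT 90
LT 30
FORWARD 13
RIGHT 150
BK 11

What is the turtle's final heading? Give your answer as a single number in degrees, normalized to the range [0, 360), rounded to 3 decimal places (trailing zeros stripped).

Executing turtle program step by step:
Start: pos=(0,0), heading=0, pen down
FD 15: (0,0) -> (15,0) [heading=0, draw]
RT 180: heading 0 -> 180
RT 120: heading 180 -> 60
FD 11: (15,0) -> (20.5,9.526) [heading=60, draw]
FD 8: (20.5,9.526) -> (24.5,16.454) [heading=60, draw]
PD: pen down
RT 150: heading 60 -> 270
FD 17: (24.5,16.454) -> (24.5,-0.546) [heading=270, draw]
PD: pen down
LT 90: heading 270 -> 0
LT 30: heading 0 -> 30
FD 13: (24.5,-0.546) -> (35.758,5.954) [heading=30, draw]
RT 150: heading 30 -> 240
BK 11: (35.758,5.954) -> (41.258,15.481) [heading=240, draw]
Final: pos=(41.258,15.481), heading=240, 6 segment(s) drawn

Answer: 240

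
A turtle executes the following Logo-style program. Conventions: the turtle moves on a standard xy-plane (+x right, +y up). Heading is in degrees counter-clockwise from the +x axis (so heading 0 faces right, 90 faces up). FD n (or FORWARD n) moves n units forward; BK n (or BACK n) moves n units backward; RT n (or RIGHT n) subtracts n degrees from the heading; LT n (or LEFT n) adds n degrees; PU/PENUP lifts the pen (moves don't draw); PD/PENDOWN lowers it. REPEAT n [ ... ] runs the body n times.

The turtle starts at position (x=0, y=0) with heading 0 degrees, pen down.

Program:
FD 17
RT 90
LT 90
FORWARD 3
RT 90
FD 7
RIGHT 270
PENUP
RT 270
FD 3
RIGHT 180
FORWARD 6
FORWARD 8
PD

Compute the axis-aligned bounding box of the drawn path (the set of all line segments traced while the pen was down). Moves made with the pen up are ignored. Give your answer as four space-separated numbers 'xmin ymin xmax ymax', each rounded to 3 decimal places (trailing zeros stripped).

Answer: 0 -7 20 0

Derivation:
Executing turtle program step by step:
Start: pos=(0,0), heading=0, pen down
FD 17: (0,0) -> (17,0) [heading=0, draw]
RT 90: heading 0 -> 270
LT 90: heading 270 -> 0
FD 3: (17,0) -> (20,0) [heading=0, draw]
RT 90: heading 0 -> 270
FD 7: (20,0) -> (20,-7) [heading=270, draw]
RT 270: heading 270 -> 0
PU: pen up
RT 270: heading 0 -> 90
FD 3: (20,-7) -> (20,-4) [heading=90, move]
RT 180: heading 90 -> 270
FD 6: (20,-4) -> (20,-10) [heading=270, move]
FD 8: (20,-10) -> (20,-18) [heading=270, move]
PD: pen down
Final: pos=(20,-18), heading=270, 3 segment(s) drawn

Segment endpoints: x in {0, 17, 20}, y in {-7, 0}
xmin=0, ymin=-7, xmax=20, ymax=0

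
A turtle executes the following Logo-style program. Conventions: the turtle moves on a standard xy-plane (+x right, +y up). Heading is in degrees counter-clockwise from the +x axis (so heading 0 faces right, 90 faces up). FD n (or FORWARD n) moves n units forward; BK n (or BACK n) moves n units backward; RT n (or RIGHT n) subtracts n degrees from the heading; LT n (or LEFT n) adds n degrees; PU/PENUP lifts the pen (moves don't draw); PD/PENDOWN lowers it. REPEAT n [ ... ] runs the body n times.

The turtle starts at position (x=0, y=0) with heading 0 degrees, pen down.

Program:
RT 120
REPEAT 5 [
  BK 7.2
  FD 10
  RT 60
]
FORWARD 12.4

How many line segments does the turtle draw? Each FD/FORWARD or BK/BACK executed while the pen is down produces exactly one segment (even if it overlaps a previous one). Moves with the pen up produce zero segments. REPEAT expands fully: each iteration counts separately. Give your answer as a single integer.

Executing turtle program step by step:
Start: pos=(0,0), heading=0, pen down
RT 120: heading 0 -> 240
REPEAT 5 [
  -- iteration 1/5 --
  BK 7.2: (0,0) -> (3.6,6.235) [heading=240, draw]
  FD 10: (3.6,6.235) -> (-1.4,-2.425) [heading=240, draw]
  RT 60: heading 240 -> 180
  -- iteration 2/5 --
  BK 7.2: (-1.4,-2.425) -> (5.8,-2.425) [heading=180, draw]
  FD 10: (5.8,-2.425) -> (-4.2,-2.425) [heading=180, draw]
  RT 60: heading 180 -> 120
  -- iteration 3/5 --
  BK 7.2: (-4.2,-2.425) -> (-0.6,-8.66) [heading=120, draw]
  FD 10: (-0.6,-8.66) -> (-5.6,0) [heading=120, draw]
  RT 60: heading 120 -> 60
  -- iteration 4/5 --
  BK 7.2: (-5.6,0) -> (-9.2,-6.235) [heading=60, draw]
  FD 10: (-9.2,-6.235) -> (-4.2,2.425) [heading=60, draw]
  RT 60: heading 60 -> 0
  -- iteration 5/5 --
  BK 7.2: (-4.2,2.425) -> (-11.4,2.425) [heading=0, draw]
  FD 10: (-11.4,2.425) -> (-1.4,2.425) [heading=0, draw]
  RT 60: heading 0 -> 300
]
FD 12.4: (-1.4,2.425) -> (4.8,-8.314) [heading=300, draw]
Final: pos=(4.8,-8.314), heading=300, 11 segment(s) drawn
Segments drawn: 11

Answer: 11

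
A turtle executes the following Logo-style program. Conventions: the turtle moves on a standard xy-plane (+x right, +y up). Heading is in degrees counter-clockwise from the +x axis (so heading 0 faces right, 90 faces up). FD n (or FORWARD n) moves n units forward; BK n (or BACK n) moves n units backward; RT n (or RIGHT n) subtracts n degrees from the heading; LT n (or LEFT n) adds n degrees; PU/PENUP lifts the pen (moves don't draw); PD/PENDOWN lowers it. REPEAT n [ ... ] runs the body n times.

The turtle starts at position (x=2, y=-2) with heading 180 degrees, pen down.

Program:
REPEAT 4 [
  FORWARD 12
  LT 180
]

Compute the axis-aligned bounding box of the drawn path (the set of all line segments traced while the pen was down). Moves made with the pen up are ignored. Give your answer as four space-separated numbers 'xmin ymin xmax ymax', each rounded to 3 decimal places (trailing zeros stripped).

Executing turtle program step by step:
Start: pos=(2,-2), heading=180, pen down
REPEAT 4 [
  -- iteration 1/4 --
  FD 12: (2,-2) -> (-10,-2) [heading=180, draw]
  LT 180: heading 180 -> 0
  -- iteration 2/4 --
  FD 12: (-10,-2) -> (2,-2) [heading=0, draw]
  LT 180: heading 0 -> 180
  -- iteration 3/4 --
  FD 12: (2,-2) -> (-10,-2) [heading=180, draw]
  LT 180: heading 180 -> 0
  -- iteration 4/4 --
  FD 12: (-10,-2) -> (2,-2) [heading=0, draw]
  LT 180: heading 0 -> 180
]
Final: pos=(2,-2), heading=180, 4 segment(s) drawn

Segment endpoints: x in {-10, 2}, y in {-2, -2, -2, -2, -2}
xmin=-10, ymin=-2, xmax=2, ymax=-2

Answer: -10 -2 2 -2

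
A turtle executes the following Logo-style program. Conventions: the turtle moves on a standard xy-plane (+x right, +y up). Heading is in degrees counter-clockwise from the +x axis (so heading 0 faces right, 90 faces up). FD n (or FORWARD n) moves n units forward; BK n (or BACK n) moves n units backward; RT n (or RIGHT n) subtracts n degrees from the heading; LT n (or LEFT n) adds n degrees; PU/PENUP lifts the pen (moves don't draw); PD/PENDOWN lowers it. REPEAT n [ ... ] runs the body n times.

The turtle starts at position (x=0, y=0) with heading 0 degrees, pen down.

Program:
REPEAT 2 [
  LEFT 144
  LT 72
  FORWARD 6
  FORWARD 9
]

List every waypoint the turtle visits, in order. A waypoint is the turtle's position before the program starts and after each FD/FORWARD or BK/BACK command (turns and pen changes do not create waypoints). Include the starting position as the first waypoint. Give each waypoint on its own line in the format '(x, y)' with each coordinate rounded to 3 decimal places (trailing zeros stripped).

Answer: (0, 0)
(-4.854, -3.527)
(-12.135, -8.817)
(-10.281, -3.11)
(-7.5, 5.449)

Derivation:
Executing turtle program step by step:
Start: pos=(0,0), heading=0, pen down
REPEAT 2 [
  -- iteration 1/2 --
  LT 144: heading 0 -> 144
  LT 72: heading 144 -> 216
  FD 6: (0,0) -> (-4.854,-3.527) [heading=216, draw]
  FD 9: (-4.854,-3.527) -> (-12.135,-8.817) [heading=216, draw]
  -- iteration 2/2 --
  LT 144: heading 216 -> 0
  LT 72: heading 0 -> 72
  FD 6: (-12.135,-8.817) -> (-10.281,-3.11) [heading=72, draw]
  FD 9: (-10.281,-3.11) -> (-7.5,5.449) [heading=72, draw]
]
Final: pos=(-7.5,5.449), heading=72, 4 segment(s) drawn
Waypoints (5 total):
(0, 0)
(-4.854, -3.527)
(-12.135, -8.817)
(-10.281, -3.11)
(-7.5, 5.449)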